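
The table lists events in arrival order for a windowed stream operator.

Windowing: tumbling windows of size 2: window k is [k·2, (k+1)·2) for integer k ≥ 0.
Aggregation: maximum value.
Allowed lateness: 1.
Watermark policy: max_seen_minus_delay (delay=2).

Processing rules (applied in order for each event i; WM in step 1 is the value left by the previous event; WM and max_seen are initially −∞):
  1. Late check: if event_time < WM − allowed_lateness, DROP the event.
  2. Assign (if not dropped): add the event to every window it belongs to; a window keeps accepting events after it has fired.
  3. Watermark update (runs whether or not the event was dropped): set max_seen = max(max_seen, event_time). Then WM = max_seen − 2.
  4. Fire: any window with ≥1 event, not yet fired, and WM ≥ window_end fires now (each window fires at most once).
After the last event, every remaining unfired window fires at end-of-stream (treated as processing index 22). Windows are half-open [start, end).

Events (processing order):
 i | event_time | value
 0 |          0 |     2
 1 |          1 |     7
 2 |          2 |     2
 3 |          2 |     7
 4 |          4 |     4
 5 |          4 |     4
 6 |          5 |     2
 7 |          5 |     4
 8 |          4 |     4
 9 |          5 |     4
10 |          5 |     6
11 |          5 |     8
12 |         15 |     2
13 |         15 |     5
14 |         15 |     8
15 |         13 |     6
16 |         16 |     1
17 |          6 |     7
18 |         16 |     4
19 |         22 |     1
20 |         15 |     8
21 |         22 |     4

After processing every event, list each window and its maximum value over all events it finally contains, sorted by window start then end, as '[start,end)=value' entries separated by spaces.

[0,2)=7 [2,4)=7 [4,6)=8 [12,14)=6 [14,16)=8 [16,18)=4 [22,24)=4

i=0 t=0 v=2: → [0,2); WM=-2
i=1 t=1 v=7: → [0,2); WM=-1
i=2 t=2 v=2: → [2,4); WM=0
i=3 t=2 v=7: → [2,4); WM=0
i=4 t=4 v=4: → [4,6); WM=2; [0,2) fires=7
i=5 t=4 v=4: → [4,6); WM=2
i=6 t=5 v=2: → [4,6); WM=3
i=7 t=5 v=4: → [4,6); WM=3
i=8 t=4 v=4: → [4,6); WM=3
i=9 t=5 v=4: → [4,6); WM=3
i=10 t=5 v=6: → [4,6); WM=3
i=11 t=5 v=8: → [4,6); WM=3
i=12 t=15 v=2: → [14,16); WM=13; [2,4) fires=7 [4,6) fires=8
i=13 t=15 v=5: → [14,16); WM=13
i=14 t=15 v=8: → [14,16); WM=13
i=15 t=13 v=6: → [12,14); WM=13
i=16 t=16 v=1: → [16,18); WM=14; [12,14) fires=6
i=17 t=6 v=7: DROP (t<14-1); WM=14
i=18 t=16 v=4: → [16,18); WM=14
i=19 t=22 v=1: → [22,24); WM=20; [14,16) fires=8 [16,18) fires=4
i=20 t=15 v=8: DROP (t<20-1); WM=20
i=21 t=22 v=4: → [22,24); WM=20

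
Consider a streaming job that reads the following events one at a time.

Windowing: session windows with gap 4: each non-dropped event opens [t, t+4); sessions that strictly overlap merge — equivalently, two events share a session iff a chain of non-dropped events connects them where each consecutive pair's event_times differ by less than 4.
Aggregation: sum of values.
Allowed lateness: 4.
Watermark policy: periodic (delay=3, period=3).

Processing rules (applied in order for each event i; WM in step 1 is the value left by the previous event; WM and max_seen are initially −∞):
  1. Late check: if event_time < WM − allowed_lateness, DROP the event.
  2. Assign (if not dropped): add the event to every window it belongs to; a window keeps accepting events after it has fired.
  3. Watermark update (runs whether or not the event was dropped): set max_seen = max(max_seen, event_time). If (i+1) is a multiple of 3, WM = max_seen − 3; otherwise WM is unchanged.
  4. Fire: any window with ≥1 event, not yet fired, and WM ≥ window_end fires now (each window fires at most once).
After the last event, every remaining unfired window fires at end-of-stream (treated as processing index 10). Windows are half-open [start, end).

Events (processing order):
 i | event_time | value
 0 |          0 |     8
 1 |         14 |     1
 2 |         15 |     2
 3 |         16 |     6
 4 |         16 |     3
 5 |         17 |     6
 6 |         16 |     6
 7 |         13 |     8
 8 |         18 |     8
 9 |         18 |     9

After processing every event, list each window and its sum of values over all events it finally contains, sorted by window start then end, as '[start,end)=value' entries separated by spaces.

[0,4)=8 [13,22)=49

i=0 t=0 v=8: → [0,4); WM=−∞
i=1 t=14 v=1: → [14,18); WM=−∞
i=2 t=15 v=2: → [14,19); WM=12
i=3 t=16 v=6: → [14,20); WM=12
i=4 t=16 v=3: → [14,20); WM=12
i=5 t=17 v=6: → [14,21); WM=14
i=6 t=16 v=6: → [14,21); WM=14
i=7 t=13 v=8: → [13,21); WM=14
i=8 t=18 v=8: → [13,22); WM=15
i=9 t=18 v=9: → [13,22); WM=15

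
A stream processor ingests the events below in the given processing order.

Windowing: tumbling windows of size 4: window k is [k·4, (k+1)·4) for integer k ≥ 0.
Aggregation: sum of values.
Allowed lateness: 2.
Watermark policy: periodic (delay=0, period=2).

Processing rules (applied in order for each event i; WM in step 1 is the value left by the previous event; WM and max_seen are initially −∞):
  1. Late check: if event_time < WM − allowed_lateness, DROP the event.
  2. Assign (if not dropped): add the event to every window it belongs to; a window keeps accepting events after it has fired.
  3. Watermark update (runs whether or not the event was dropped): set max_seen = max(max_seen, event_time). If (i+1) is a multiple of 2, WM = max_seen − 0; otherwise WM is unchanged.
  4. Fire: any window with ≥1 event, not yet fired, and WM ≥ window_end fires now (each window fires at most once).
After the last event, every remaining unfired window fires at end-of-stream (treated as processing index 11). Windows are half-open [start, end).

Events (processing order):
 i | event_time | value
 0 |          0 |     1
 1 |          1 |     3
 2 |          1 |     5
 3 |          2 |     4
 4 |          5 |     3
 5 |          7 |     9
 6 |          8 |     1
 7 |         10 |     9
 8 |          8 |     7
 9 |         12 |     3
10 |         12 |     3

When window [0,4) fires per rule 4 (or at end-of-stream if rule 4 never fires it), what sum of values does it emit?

i=0 t=0 v=1: → [0,4); WM=−∞
i=1 t=1 v=3: → [0,4); WM=1
i=2 t=1 v=5: → [0,4); WM=1
i=3 t=2 v=4: → [0,4); WM=2
i=4 t=5 v=3: → [4,8); WM=2
i=5 t=7 v=9: → [4,8); WM=7; [0,4) fires=13
i=6 t=8 v=1: → [8,12); WM=7
i=7 t=10 v=9: → [8,12); WM=10; [4,8) fires=12
i=8 t=8 v=7: → [8,12); WM=10
i=9 t=12 v=3: → [12,16); WM=12; [8,12) fires=17
i=10 t=12 v=3: → [12,16); WM=12

13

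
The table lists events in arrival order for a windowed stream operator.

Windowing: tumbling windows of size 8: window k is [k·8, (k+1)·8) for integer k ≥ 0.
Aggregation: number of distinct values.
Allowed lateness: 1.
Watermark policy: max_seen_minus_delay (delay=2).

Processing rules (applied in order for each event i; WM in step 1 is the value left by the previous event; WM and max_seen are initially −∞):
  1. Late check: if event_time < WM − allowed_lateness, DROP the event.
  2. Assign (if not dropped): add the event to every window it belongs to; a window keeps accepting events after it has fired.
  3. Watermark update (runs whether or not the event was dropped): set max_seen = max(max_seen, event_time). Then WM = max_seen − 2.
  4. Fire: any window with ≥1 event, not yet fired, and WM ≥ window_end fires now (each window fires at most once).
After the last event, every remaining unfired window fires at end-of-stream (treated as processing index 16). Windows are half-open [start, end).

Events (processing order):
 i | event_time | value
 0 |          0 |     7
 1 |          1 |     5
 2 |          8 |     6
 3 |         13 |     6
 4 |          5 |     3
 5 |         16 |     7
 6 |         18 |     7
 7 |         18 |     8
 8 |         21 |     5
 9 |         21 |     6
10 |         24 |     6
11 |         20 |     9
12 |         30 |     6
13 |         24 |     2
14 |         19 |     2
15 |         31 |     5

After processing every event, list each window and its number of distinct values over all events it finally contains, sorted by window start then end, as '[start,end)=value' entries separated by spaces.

i=0 t=0 v=7: → [0,8); WM=-2
i=1 t=1 v=5: → [0,8); WM=-1
i=2 t=8 v=6: → [8,16); WM=6
i=3 t=13 v=6: → [8,16); WM=11; [0,8) fires=2
i=4 t=5 v=3: DROP (t<11-1); WM=11
i=5 t=16 v=7: → [16,24); WM=14
i=6 t=18 v=7: → [16,24); WM=16; [8,16) fires=1
i=7 t=18 v=8: → [16,24); WM=16
i=8 t=21 v=5: → [16,24); WM=19
i=9 t=21 v=6: → [16,24); WM=19
i=10 t=24 v=6: → [24,32); WM=22
i=11 t=20 v=9: DROP (t<22-1); WM=22
i=12 t=30 v=6: → [24,32); WM=28; [16,24) fires=4
i=13 t=24 v=2: DROP (t<28-1); WM=28
i=14 t=19 v=2: DROP (t<28-1); WM=28
i=15 t=31 v=5: → [24,32); WM=29

[0,8)=2 [8,16)=1 [16,24)=4 [24,32)=2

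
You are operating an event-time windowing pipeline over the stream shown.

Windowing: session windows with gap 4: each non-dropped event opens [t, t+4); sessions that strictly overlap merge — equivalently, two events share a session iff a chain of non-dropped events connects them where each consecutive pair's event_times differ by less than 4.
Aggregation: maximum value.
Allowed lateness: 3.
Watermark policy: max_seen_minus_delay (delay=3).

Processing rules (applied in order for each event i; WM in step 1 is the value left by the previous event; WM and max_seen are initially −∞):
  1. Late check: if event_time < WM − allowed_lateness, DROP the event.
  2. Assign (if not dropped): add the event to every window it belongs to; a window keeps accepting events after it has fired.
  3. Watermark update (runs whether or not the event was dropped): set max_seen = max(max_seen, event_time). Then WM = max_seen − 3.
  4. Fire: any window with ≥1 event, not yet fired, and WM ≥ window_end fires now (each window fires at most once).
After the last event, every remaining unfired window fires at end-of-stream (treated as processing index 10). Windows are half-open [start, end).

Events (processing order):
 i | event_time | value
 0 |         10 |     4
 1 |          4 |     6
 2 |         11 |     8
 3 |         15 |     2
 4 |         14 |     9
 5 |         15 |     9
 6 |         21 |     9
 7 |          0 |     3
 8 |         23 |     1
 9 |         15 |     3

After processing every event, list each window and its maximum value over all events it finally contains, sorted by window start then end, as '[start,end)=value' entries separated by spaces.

[4,8)=6 [10,19)=9 [21,27)=9

i=0 t=10 v=4: → [10,14); WM=7
i=1 t=4 v=6: → [4,8); WM=7
i=2 t=11 v=8: → [10,15); WM=8
i=3 t=15 v=2: → [15,19); WM=12
i=4 t=14 v=9: → [10,19); WM=12
i=5 t=15 v=9: → [10,19); WM=12
i=6 t=21 v=9: → [21,25); WM=18
i=7 t=0 v=3: DROP (t<18-3); WM=18
i=8 t=23 v=1: → [21,27); WM=20
i=9 t=15 v=3: DROP (t<20-3); WM=20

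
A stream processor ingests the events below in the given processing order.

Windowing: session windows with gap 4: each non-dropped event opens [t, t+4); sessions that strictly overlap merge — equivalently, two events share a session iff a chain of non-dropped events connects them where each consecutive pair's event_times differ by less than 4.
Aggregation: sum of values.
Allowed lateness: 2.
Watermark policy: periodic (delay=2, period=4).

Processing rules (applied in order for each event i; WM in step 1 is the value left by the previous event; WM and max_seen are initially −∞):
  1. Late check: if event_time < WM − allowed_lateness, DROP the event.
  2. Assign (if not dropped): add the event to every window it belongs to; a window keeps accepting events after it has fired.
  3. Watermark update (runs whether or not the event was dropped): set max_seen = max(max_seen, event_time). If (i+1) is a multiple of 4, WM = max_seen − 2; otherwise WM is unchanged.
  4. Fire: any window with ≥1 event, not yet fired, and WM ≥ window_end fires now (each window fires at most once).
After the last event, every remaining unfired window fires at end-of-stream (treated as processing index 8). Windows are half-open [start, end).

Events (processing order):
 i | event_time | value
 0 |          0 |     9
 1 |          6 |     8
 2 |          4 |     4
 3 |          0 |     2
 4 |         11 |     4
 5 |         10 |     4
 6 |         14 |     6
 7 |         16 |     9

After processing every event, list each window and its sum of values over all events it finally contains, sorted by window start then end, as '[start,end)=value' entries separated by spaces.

[0,4)=11 [4,10)=12 [10,20)=23

i=0 t=0 v=9: → [0,4); WM=−∞
i=1 t=6 v=8: → [6,10); WM=−∞
i=2 t=4 v=4: → [4,10); WM=−∞
i=3 t=0 v=2: → [0,4); WM=4
i=4 t=11 v=4: → [11,15); WM=4
i=5 t=10 v=4: → [10,15); WM=4
i=6 t=14 v=6: → [10,18); WM=4
i=7 t=16 v=9: → [10,20); WM=14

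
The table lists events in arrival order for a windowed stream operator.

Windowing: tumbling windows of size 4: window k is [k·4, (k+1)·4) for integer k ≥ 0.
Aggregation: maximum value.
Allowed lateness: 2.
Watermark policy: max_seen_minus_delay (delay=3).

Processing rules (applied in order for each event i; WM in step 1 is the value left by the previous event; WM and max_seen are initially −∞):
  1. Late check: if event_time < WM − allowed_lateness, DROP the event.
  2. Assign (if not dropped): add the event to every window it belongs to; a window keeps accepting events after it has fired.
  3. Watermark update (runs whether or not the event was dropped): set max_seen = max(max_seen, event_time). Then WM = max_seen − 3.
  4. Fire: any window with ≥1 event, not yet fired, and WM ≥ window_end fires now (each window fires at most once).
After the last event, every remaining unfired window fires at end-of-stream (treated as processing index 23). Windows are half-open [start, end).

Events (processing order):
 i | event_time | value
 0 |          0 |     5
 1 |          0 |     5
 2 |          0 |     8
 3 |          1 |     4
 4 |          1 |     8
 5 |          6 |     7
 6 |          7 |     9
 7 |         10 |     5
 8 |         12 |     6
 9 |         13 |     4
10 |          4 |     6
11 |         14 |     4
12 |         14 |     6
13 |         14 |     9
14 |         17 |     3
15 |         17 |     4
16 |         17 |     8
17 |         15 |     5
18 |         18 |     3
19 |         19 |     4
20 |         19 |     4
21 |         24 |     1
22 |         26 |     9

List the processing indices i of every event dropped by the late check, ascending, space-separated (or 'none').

10

i=0 t=0 v=5: → [0,4); WM=-3
i=1 t=0 v=5: → [0,4); WM=-3
i=2 t=0 v=8: → [0,4); WM=-3
i=3 t=1 v=4: → [0,4); WM=-2
i=4 t=1 v=8: → [0,4); WM=-2
i=5 t=6 v=7: → [4,8); WM=3
i=6 t=7 v=9: → [4,8); WM=4; [0,4) fires=8
i=7 t=10 v=5: → [8,12); WM=7
i=8 t=12 v=6: → [12,16); WM=9; [4,8) fires=9
i=9 t=13 v=4: → [12,16); WM=10
i=10 t=4 v=6: DROP (t<10-2); WM=10
i=11 t=14 v=4: → [12,16); WM=11
i=12 t=14 v=6: → [12,16); WM=11
i=13 t=14 v=9: → [12,16); WM=11
i=14 t=17 v=3: → [16,20); WM=14; [8,12) fires=5
i=15 t=17 v=4: → [16,20); WM=14
i=16 t=17 v=8: → [16,20); WM=14
i=17 t=15 v=5: → [12,16); WM=14
i=18 t=18 v=3: → [16,20); WM=15
i=19 t=19 v=4: → [16,20); WM=16; [12,16) fires=9
i=20 t=19 v=4: → [16,20); WM=16
i=21 t=24 v=1: → [24,28); WM=21; [16,20) fires=8
i=22 t=26 v=9: → [24,28); WM=23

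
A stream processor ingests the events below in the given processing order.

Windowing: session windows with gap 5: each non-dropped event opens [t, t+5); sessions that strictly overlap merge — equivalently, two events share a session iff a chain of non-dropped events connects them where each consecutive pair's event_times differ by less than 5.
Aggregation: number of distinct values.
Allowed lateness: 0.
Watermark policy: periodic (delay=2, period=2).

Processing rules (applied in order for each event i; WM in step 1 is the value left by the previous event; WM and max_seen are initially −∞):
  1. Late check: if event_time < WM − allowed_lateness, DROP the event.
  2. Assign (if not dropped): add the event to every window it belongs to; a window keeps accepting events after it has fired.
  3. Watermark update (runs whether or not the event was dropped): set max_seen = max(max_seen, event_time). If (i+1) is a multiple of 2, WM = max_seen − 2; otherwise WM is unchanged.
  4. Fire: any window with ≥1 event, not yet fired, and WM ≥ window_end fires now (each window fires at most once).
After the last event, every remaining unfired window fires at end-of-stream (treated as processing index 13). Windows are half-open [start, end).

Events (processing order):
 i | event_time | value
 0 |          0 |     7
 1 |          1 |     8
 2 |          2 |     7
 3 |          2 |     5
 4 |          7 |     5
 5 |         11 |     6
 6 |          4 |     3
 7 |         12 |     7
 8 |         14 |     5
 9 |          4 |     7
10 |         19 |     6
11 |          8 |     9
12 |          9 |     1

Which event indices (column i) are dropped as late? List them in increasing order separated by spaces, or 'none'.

6 9 11 12

i=0 t=0 v=7: → [0,5); WM=−∞
i=1 t=1 v=8: → [0,6); WM=-1
i=2 t=2 v=7: → [0,7); WM=-1
i=3 t=2 v=5: → [0,7); WM=0
i=4 t=7 v=5: → [7,12); WM=0
i=5 t=11 v=6: → [7,16); WM=9
i=6 t=4 v=3: DROP (t<9-0); WM=9
i=7 t=12 v=7: → [7,17); WM=10
i=8 t=14 v=5: → [7,19); WM=10
i=9 t=4 v=7: DROP (t<10-0); WM=12
i=10 t=19 v=6: → [19,24); WM=12
i=11 t=8 v=9: DROP (t<12-0); WM=17
i=12 t=9 v=1: DROP (t<17-0); WM=17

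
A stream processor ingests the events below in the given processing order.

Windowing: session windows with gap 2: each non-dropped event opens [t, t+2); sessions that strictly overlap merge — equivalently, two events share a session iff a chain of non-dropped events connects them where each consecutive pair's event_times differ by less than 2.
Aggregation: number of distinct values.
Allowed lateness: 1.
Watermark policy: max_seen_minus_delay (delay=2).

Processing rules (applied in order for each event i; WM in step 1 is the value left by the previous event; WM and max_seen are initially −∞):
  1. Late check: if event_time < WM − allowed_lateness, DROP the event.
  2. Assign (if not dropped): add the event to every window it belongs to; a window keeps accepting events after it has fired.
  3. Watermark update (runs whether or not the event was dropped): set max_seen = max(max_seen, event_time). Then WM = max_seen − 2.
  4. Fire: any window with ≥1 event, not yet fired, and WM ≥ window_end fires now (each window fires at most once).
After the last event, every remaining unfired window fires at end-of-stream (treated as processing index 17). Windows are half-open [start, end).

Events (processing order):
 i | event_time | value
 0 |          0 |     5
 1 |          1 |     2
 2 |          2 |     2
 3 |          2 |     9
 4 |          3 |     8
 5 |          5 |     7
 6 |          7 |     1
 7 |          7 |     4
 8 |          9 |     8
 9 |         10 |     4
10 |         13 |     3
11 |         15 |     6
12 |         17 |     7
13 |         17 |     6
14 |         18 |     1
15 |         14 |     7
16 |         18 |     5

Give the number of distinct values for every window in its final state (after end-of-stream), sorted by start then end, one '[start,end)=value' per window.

i=0 t=0 v=5: → [0,2); WM=-2
i=1 t=1 v=2: → [0,3); WM=-1
i=2 t=2 v=2: → [0,4); WM=0
i=3 t=2 v=9: → [0,4); WM=0
i=4 t=3 v=8: → [0,5); WM=1
i=5 t=5 v=7: → [5,7); WM=3
i=6 t=7 v=1: → [7,9); WM=5
i=7 t=7 v=4: → [7,9); WM=5
i=8 t=9 v=8: → [9,11); WM=7
i=9 t=10 v=4: → [9,12); WM=8
i=10 t=13 v=3: → [13,15); WM=11
i=11 t=15 v=6: → [15,17); WM=13
i=12 t=17 v=7: → [17,19); WM=15
i=13 t=17 v=6: → [17,19); WM=15
i=14 t=18 v=1: → [17,20); WM=16
i=15 t=14 v=7: DROP (t<16-1); WM=16
i=16 t=18 v=5: → [17,20); WM=16

[0,5)=4 [5,7)=1 [7,9)=2 [9,12)=2 [13,15)=1 [15,17)=1 [17,20)=4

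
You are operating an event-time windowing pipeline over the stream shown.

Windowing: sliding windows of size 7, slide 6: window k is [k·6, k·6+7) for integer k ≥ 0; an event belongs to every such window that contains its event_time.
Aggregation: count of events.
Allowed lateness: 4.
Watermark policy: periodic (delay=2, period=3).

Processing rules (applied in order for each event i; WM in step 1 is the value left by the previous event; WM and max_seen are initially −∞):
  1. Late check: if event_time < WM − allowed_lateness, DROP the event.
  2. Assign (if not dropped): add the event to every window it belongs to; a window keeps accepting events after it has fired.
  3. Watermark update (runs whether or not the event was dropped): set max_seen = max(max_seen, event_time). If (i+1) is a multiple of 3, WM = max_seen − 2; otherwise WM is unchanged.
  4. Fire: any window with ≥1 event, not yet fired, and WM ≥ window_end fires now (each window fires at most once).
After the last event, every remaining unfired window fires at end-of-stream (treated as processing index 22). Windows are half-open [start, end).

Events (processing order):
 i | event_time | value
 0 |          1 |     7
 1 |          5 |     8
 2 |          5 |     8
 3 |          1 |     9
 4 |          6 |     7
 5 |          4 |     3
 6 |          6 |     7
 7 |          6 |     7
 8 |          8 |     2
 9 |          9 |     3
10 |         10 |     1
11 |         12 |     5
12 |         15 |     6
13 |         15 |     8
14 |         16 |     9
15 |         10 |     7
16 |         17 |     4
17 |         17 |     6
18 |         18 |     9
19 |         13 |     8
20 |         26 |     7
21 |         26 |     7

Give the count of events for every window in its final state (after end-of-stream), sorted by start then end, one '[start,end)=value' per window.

i=0 t=1 v=7: → [0,7); WM=−∞
i=1 t=5 v=8: → [0,7); WM=−∞
i=2 t=5 v=8: → [0,7); WM=3
i=3 t=1 v=9: → [0,7); WM=3
i=4 t=6 v=7: → [6,13),[0,7); WM=3
i=5 t=4 v=3: → [0,7); WM=4
i=6 t=6 v=7: → [6,13),[0,7); WM=4
i=7 t=6 v=7: → [6,13),[0,7); WM=4
i=8 t=8 v=2: → [6,13); WM=6
i=9 t=9 v=3: → [6,13); WM=6
i=10 t=10 v=1: → [6,13); WM=6
i=11 t=12 v=5: → [12,19),[6,13); WM=10; [0,7) fires=8
i=12 t=15 v=6: → [12,19); WM=10
i=13 t=15 v=8: → [12,19); WM=10
i=14 t=16 v=9: → [12,19); WM=14; [6,13) fires=7
i=15 t=10 v=7: → [6,13); WM=14
i=16 t=17 v=4: → [12,19); WM=14
i=17 t=17 v=6: → [12,19); WM=15
i=18 t=18 v=9: → [18,25),[12,19); WM=15
i=19 t=13 v=8: → [12,19); WM=15
i=20 t=26 v=7: → [24,31); WM=24; [12,19) fires=8
i=21 t=26 v=7: → [24,31); WM=24

[0,7)=8 [6,13)=8 [12,19)=8 [18,25)=1 [24,31)=2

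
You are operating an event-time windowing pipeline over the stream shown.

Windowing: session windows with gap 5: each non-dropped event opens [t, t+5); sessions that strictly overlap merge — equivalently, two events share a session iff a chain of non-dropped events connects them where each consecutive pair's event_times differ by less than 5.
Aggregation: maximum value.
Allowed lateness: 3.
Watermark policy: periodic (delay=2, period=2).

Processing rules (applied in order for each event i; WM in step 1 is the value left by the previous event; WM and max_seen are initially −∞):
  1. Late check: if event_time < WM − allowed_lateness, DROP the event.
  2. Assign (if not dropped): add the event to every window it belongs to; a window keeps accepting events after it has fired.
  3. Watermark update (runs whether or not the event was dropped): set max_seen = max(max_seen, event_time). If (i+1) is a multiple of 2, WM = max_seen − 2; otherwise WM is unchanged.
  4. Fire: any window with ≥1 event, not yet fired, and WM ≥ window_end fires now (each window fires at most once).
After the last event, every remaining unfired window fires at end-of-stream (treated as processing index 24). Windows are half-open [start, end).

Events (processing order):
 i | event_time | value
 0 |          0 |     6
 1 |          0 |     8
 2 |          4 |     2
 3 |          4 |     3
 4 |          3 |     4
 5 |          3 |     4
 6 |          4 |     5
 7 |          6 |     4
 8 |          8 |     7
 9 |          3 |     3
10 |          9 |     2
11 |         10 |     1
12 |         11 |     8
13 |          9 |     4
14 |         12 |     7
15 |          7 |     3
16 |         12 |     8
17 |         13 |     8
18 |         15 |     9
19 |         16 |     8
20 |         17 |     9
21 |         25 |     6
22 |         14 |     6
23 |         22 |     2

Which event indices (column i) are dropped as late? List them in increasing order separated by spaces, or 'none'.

22

i=0 t=0 v=6: → [0,5); WM=−∞
i=1 t=0 v=8: → [0,5); WM=-2
i=2 t=4 v=2: → [0,9); WM=-2
i=3 t=4 v=3: → [0,9); WM=2
i=4 t=3 v=4: → [0,9); WM=2
i=5 t=3 v=4: → [0,9); WM=2
i=6 t=4 v=5: → [0,9); WM=2
i=7 t=6 v=4: → [0,11); WM=4
i=8 t=8 v=7: → [0,13); WM=4
i=9 t=3 v=3: → [0,13); WM=6
i=10 t=9 v=2: → [0,14); WM=6
i=11 t=10 v=1: → [0,15); WM=8
i=12 t=11 v=8: → [0,16); WM=8
i=13 t=9 v=4: → [0,16); WM=9
i=14 t=12 v=7: → [0,17); WM=9
i=15 t=7 v=3: → [0,17); WM=10
i=16 t=12 v=8: → [0,17); WM=10
i=17 t=13 v=8: → [0,18); WM=11
i=18 t=15 v=9: → [0,20); WM=11
i=19 t=16 v=8: → [0,21); WM=14
i=20 t=17 v=9: → [0,22); WM=14
i=21 t=25 v=6: → [25,30); WM=23
i=22 t=14 v=6: DROP (t<23-3); WM=23
i=23 t=22 v=2: → [22,30); WM=23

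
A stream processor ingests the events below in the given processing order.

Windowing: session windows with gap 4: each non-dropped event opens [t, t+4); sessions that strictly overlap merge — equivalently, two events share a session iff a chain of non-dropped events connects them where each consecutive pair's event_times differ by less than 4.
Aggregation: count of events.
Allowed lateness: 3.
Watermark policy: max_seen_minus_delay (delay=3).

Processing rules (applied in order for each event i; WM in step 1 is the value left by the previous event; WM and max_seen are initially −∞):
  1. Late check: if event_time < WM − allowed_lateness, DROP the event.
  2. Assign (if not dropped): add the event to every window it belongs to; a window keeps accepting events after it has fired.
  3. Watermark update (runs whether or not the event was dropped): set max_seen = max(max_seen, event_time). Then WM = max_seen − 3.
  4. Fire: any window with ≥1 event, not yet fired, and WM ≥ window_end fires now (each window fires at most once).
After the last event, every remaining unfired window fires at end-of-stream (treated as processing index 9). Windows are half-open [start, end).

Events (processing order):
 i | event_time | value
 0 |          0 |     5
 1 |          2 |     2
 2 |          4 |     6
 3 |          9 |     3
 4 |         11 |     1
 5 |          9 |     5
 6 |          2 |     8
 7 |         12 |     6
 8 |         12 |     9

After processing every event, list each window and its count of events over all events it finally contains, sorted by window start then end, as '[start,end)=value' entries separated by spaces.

[0,8)=3 [9,16)=5

i=0 t=0 v=5: → [0,4); WM=-3
i=1 t=2 v=2: → [0,6); WM=-1
i=2 t=4 v=6: → [0,8); WM=1
i=3 t=9 v=3: → [9,13); WM=6
i=4 t=11 v=1: → [9,15); WM=8
i=5 t=9 v=5: → [9,15); WM=8
i=6 t=2 v=8: DROP (t<8-3); WM=8
i=7 t=12 v=6: → [9,16); WM=9
i=8 t=12 v=9: → [9,16); WM=9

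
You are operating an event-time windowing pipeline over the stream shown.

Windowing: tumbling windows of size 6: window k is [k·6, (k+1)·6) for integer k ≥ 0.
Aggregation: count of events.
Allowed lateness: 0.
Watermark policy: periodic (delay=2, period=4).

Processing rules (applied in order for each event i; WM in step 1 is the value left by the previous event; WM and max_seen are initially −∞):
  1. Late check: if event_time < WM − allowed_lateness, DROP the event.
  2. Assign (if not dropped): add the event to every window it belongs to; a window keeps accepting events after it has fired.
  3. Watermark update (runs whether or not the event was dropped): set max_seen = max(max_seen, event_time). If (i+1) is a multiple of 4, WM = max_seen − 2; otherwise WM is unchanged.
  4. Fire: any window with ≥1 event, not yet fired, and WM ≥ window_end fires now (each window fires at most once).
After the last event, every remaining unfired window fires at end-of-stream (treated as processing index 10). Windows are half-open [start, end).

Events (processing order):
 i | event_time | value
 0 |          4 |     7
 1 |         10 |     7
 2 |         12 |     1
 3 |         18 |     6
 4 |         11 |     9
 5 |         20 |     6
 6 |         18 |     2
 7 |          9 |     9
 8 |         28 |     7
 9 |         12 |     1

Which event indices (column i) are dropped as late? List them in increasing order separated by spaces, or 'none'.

i=0 t=4 v=7: → [0,6); WM=−∞
i=1 t=10 v=7: → [6,12); WM=−∞
i=2 t=12 v=1: → [12,18); WM=−∞
i=3 t=18 v=6: → [18,24); WM=16; [0,6) fires=1 [6,12) fires=1
i=4 t=11 v=9: DROP (t<16-0); WM=16
i=5 t=20 v=6: → [18,24); WM=16
i=6 t=18 v=2: → [18,24); WM=16
i=7 t=9 v=9: DROP (t<16-0); WM=18; [12,18) fires=1
i=8 t=28 v=7: → [24,30); WM=18
i=9 t=12 v=1: DROP (t<18-0); WM=18

4 7 9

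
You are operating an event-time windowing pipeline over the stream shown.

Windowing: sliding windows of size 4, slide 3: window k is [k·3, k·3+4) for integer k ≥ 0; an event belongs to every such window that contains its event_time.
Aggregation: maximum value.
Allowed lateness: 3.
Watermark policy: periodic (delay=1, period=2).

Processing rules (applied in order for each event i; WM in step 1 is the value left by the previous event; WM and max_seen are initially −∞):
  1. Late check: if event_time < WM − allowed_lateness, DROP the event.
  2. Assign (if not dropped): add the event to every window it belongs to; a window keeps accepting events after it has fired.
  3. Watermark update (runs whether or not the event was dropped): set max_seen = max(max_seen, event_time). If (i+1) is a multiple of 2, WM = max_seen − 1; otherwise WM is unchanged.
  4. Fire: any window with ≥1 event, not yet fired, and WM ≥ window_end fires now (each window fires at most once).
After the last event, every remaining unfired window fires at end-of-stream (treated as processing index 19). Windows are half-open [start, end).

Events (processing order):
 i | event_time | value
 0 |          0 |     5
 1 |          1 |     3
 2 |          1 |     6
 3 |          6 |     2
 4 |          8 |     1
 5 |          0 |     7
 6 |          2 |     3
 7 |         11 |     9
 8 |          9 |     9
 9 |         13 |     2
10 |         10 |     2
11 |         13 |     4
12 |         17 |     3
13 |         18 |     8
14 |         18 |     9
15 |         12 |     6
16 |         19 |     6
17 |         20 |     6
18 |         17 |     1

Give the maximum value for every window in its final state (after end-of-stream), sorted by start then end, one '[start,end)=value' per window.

[0,4)=6 [3,7)=2 [6,10)=9 [9,13)=9 [12,16)=4 [15,19)=9 [18,22)=9

i=0 t=0 v=5: → [0,4); WM=−∞
i=1 t=1 v=3: → [0,4); WM=0
i=2 t=1 v=6: → [0,4); WM=0
i=3 t=6 v=2: → [6,10),[3,7); WM=5; [0,4) fires=6
i=4 t=8 v=1: → [6,10); WM=5
i=5 t=0 v=7: DROP (t<5-3); WM=7; [3,7) fires=2
i=6 t=2 v=3: DROP (t<7-3); WM=7
i=7 t=11 v=9: → [9,13); WM=10; [6,10) fires=2
i=8 t=9 v=9: → [9,13),[6,10); WM=10
i=9 t=13 v=2: → [12,16); WM=12
i=10 t=10 v=2: → [9,13); WM=12
i=11 t=13 v=4: → [12,16); WM=12
i=12 t=17 v=3: → [15,19); WM=12
i=13 t=18 v=8: → [18,22),[15,19); WM=17; [9,13) fires=9 [12,16) fires=4
i=14 t=18 v=9: → [18,22),[15,19); WM=17
i=15 t=12 v=6: DROP (t<17-3); WM=17
i=16 t=19 v=6: → [18,22); WM=17
i=17 t=20 v=6: → [18,22); WM=19; [15,19) fires=9
i=18 t=17 v=1: → [15,19); WM=19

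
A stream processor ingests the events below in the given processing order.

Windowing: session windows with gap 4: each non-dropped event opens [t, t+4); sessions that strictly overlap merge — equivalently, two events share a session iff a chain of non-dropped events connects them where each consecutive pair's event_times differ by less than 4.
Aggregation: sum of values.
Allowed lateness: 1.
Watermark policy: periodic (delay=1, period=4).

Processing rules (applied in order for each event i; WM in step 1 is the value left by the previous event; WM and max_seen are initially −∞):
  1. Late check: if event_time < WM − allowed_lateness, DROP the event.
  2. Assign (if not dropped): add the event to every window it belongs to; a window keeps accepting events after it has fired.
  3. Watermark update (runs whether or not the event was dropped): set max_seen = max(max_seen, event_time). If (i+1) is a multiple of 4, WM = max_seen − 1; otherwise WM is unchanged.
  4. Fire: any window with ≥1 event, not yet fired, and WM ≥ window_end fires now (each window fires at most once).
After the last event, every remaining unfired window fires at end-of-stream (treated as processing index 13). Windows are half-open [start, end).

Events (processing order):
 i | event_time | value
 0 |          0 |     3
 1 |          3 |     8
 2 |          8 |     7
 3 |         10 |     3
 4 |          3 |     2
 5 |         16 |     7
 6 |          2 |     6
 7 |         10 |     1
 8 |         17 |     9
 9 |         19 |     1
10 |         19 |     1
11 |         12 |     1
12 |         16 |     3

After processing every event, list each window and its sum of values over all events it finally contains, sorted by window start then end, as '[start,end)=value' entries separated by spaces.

i=0 t=0 v=3: → [0,4); WM=−∞
i=1 t=3 v=8: → [0,7); WM=−∞
i=2 t=8 v=7: → [8,12); WM=−∞
i=3 t=10 v=3: → [8,14); WM=9
i=4 t=3 v=2: DROP (t<9-1); WM=9
i=5 t=16 v=7: → [16,20); WM=9
i=6 t=2 v=6: DROP (t<9-1); WM=9
i=7 t=10 v=1: → [8,14); WM=15
i=8 t=17 v=9: → [16,21); WM=15
i=9 t=19 v=1: → [16,23); WM=15
i=10 t=19 v=1: → [16,23); WM=15
i=11 t=12 v=1: DROP (t<15-1); WM=18
i=12 t=16 v=3: DROP (t<18-1); WM=18

[0,7)=11 [8,14)=11 [16,23)=18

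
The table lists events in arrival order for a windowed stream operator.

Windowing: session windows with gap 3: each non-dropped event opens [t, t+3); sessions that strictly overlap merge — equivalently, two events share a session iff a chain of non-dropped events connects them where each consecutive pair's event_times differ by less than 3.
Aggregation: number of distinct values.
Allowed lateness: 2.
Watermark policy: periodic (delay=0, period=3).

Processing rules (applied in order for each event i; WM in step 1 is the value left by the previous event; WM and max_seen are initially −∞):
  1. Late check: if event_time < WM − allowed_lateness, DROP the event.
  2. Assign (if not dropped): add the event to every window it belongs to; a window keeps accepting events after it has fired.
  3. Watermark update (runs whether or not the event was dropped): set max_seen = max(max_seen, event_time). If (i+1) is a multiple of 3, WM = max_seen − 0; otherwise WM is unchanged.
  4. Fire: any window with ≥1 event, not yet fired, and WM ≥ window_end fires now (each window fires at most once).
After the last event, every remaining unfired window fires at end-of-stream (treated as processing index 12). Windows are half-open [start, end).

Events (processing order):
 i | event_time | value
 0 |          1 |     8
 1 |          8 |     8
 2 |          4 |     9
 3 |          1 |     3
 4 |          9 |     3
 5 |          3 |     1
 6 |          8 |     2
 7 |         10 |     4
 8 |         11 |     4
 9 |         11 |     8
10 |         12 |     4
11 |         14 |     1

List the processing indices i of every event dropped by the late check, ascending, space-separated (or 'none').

i=0 t=1 v=8: → [1,4); WM=−∞
i=1 t=8 v=8: → [8,11); WM=−∞
i=2 t=4 v=9: → [4,7); WM=8
i=3 t=1 v=3: DROP (t<8-2); WM=8
i=4 t=9 v=3: → [8,12); WM=8
i=5 t=3 v=1: DROP (t<8-2); WM=9
i=6 t=8 v=2: → [8,12); WM=9
i=7 t=10 v=4: → [8,13); WM=9
i=8 t=11 v=4: → [8,14); WM=11
i=9 t=11 v=8: → [8,14); WM=11
i=10 t=12 v=4: → [8,15); WM=11
i=11 t=14 v=1: → [8,17); WM=14

3 5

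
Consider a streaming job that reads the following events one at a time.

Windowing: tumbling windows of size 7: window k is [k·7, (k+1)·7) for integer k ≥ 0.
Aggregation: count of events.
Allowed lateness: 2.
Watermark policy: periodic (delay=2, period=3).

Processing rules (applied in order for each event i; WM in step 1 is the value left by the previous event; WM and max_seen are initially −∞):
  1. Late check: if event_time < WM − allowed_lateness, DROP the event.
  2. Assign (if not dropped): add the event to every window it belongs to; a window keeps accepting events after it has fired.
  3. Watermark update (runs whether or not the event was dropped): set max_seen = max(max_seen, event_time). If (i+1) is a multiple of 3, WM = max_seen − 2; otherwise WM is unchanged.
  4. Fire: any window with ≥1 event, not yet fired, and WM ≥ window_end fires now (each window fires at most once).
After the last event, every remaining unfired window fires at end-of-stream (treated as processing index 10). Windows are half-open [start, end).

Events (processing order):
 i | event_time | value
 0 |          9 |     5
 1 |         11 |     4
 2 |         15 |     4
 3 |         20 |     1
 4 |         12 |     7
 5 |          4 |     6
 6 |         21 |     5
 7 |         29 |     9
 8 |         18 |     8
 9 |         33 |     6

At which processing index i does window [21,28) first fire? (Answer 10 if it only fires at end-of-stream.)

i=0 t=9 v=5: → [7,14); WM=−∞
i=1 t=11 v=4: → [7,14); WM=−∞
i=2 t=15 v=4: → [14,21); WM=13
i=3 t=20 v=1: → [14,21); WM=13
i=4 t=12 v=7: → [7,14); WM=13
i=5 t=4 v=6: DROP (t<13-2); WM=18; [7,14) fires=3
i=6 t=21 v=5: → [21,28); WM=18
i=7 t=29 v=9: → [28,35); WM=18
i=8 t=18 v=8: → [14,21); WM=27; [14,21) fires=3
i=9 t=33 v=6: → [28,35); WM=27

10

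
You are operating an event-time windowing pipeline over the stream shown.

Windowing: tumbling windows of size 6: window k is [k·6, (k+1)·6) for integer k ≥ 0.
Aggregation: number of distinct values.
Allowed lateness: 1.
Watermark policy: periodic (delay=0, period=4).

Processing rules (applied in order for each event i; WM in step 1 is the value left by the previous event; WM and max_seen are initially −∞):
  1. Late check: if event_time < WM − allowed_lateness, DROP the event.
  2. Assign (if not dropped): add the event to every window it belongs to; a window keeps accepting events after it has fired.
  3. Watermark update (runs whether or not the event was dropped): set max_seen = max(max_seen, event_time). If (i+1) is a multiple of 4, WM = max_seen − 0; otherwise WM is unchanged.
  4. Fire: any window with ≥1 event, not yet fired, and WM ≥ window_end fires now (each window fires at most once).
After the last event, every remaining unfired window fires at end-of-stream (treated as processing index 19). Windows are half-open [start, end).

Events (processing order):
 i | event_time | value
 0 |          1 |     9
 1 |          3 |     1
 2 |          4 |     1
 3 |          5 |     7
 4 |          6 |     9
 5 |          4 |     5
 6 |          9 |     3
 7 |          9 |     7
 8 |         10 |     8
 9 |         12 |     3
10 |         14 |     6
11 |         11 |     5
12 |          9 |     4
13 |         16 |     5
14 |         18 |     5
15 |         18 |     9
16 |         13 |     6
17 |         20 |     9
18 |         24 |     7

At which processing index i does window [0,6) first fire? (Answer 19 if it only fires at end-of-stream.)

i=0 t=1 v=9: → [0,6); WM=−∞
i=1 t=3 v=1: → [0,6); WM=−∞
i=2 t=4 v=1: → [0,6); WM=−∞
i=3 t=5 v=7: → [0,6); WM=5
i=4 t=6 v=9: → [6,12); WM=5
i=5 t=4 v=5: → [0,6); WM=5
i=6 t=9 v=3: → [6,12); WM=5
i=7 t=9 v=7: → [6,12); WM=9; [0,6) fires=4
i=8 t=10 v=8: → [6,12); WM=9
i=9 t=12 v=3: → [12,18); WM=9
i=10 t=14 v=6: → [12,18); WM=9
i=11 t=11 v=5: → [6,12); WM=14; [6,12) fires=5
i=12 t=9 v=4: DROP (t<14-1); WM=14
i=13 t=16 v=5: → [12,18); WM=14
i=14 t=18 v=5: → [18,24); WM=14
i=15 t=18 v=9: → [18,24); WM=18; [12,18) fires=3
i=16 t=13 v=6: DROP (t<18-1); WM=18
i=17 t=20 v=9: → [18,24); WM=18
i=18 t=24 v=7: → [24,30); WM=18

7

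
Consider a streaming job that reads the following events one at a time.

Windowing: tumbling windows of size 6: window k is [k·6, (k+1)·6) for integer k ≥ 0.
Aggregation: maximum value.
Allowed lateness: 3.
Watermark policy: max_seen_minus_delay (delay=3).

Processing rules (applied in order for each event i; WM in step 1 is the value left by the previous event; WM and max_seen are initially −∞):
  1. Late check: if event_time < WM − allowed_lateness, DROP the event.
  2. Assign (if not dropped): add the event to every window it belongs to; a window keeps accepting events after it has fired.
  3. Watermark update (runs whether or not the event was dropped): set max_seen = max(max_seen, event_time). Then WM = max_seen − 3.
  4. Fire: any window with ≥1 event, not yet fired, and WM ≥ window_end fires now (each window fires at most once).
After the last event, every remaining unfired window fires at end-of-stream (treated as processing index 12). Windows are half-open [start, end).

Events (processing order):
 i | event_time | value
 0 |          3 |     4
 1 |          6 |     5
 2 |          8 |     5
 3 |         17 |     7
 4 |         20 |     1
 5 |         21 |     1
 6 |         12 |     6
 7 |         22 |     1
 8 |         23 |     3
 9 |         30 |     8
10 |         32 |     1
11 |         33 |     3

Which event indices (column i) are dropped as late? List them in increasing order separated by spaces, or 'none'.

6

i=0 t=3 v=4: → [0,6); WM=0
i=1 t=6 v=5: → [6,12); WM=3
i=2 t=8 v=5: → [6,12); WM=5
i=3 t=17 v=7: → [12,18); WM=14; [0,6) fires=4 [6,12) fires=5
i=4 t=20 v=1: → [18,24); WM=17
i=5 t=21 v=1: → [18,24); WM=18; [12,18) fires=7
i=6 t=12 v=6: DROP (t<18-3); WM=18
i=7 t=22 v=1: → [18,24); WM=19
i=8 t=23 v=3: → [18,24); WM=20
i=9 t=30 v=8: → [30,36); WM=27; [18,24) fires=3
i=10 t=32 v=1: → [30,36); WM=29
i=11 t=33 v=3: → [30,36); WM=30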